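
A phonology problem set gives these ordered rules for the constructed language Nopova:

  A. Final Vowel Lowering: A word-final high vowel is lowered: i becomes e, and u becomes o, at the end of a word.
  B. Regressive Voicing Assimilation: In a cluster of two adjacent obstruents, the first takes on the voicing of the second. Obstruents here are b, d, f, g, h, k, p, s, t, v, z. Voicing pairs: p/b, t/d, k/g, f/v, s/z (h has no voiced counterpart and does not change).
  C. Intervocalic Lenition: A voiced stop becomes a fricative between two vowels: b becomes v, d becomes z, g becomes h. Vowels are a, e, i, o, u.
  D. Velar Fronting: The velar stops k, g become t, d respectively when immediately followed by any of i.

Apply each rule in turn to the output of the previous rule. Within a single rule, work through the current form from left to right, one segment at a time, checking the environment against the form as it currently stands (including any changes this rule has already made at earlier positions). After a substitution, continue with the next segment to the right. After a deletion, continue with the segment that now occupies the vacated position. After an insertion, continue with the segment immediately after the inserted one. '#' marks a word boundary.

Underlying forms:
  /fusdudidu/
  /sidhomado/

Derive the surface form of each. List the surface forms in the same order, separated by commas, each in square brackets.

/fusdudidu/:
  A Final Vowel Lowering: [fusdudidu] → [fusdudido]
  B Regressive Voicing Assimilation: [fusdudido] → [fuzdudido]
  C Intervocalic Lenition: [fuzdudido] → [fuzduzizo]
  D Velar Fronting: no change — [fuzduzizo]
/sidhomado/:
  A Final Vowel Lowering: no change — [sidhomado]
  B Regressive Voicing Assimilation: [sidhomado] → [sithomado]
  C Intervocalic Lenition: [sithomado] → [sithomazo]
  D Velar Fronting: no change — [sithomazo]

[fuzduzizo], [sithomazo]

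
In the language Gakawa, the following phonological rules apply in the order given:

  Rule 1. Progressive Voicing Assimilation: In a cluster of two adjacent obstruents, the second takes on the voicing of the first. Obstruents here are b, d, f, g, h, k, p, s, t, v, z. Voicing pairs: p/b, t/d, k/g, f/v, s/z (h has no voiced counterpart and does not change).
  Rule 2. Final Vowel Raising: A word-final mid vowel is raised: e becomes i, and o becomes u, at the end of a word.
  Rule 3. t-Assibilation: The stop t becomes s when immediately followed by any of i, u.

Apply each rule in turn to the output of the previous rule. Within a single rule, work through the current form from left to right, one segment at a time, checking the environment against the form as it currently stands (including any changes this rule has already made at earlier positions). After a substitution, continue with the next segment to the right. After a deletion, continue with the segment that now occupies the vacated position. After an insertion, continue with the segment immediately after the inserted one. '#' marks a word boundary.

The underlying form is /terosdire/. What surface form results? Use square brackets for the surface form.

Rule 1 Progressive Voicing Assimilation: [terosdire] → [terostire]
Rule 2 Final Vowel Raising: [terostire] → [terostiri]
Rule 3 t-Assibilation: [terostiri] → [terossiri]

[terossiri]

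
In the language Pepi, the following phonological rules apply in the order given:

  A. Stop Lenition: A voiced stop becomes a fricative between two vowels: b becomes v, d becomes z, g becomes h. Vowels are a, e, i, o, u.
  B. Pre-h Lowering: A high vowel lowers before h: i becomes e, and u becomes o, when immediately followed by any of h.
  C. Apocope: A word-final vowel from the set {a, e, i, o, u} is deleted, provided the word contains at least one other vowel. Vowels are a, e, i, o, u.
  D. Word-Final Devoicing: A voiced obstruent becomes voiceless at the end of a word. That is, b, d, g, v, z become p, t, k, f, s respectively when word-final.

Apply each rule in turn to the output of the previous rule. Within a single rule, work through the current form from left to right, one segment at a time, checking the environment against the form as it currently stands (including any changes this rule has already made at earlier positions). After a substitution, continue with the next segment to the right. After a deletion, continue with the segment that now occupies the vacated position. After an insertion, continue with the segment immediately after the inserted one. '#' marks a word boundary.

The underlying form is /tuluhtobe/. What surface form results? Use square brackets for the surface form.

A Stop Lenition: [tuluhtobe] → [tuluhtove]
B Pre-h Lowering: [tuluhtove] → [tulohtove]
C Apocope: [tulohtove] → [tulohtov]
D Word-Final Devoicing: [tulohtov] → [tulohtof]

[tulohtof]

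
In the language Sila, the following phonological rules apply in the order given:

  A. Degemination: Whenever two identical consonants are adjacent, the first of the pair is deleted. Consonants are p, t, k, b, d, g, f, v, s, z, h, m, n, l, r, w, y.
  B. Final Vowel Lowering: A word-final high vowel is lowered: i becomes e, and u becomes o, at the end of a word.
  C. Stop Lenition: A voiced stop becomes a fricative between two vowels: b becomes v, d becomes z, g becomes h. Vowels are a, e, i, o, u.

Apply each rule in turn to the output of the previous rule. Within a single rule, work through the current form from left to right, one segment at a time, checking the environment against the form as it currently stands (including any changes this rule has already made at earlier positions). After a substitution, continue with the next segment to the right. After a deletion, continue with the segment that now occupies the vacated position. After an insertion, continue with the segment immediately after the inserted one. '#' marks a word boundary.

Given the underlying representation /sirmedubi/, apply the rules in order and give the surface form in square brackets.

[sirmezuve]

A Degemination: no change — [sirmedubi]
B Final Vowel Lowering: [sirmedubi] → [sirmedube]
C Stop Lenition: [sirmedube] → [sirmezuve]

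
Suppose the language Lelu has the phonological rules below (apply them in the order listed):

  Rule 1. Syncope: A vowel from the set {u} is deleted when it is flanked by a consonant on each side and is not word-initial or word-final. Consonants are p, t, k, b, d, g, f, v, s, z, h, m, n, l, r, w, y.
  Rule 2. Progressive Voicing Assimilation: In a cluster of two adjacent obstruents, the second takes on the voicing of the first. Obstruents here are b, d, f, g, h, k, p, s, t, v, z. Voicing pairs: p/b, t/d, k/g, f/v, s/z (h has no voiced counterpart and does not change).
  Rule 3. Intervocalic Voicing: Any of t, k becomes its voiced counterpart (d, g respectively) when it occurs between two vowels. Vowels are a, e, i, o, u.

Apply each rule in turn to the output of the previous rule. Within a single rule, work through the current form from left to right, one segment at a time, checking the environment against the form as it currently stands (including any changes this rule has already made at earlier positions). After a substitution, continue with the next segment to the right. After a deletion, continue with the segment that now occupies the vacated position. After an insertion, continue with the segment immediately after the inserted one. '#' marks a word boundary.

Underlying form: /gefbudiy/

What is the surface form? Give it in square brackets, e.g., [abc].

[gefptiy]

Rule 1 Syncope: [gefbudiy] → [gefbdiy]
Rule 2 Progressive Voicing Assimilation: [gefbdiy] → [gefptiy]
Rule 3 Intervocalic Voicing: no change — [gefptiy]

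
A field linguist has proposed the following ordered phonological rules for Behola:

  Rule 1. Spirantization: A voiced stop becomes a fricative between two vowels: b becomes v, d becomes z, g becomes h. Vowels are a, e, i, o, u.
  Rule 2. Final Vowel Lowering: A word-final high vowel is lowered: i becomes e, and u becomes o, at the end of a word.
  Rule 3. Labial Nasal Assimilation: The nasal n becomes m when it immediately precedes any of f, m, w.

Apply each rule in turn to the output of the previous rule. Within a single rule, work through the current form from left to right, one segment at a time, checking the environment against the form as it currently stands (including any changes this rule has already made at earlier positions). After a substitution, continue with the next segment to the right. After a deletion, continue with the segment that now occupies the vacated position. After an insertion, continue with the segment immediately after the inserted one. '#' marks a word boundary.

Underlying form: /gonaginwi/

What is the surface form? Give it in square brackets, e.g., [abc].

Rule 1 Spirantization: [gonaginwi] → [gonahinwi]
Rule 2 Final Vowel Lowering: [gonahinwi] → [gonahinwe]
Rule 3 Labial Nasal Assimilation: [gonahinwe] → [gonahimwe]

[gonahimwe]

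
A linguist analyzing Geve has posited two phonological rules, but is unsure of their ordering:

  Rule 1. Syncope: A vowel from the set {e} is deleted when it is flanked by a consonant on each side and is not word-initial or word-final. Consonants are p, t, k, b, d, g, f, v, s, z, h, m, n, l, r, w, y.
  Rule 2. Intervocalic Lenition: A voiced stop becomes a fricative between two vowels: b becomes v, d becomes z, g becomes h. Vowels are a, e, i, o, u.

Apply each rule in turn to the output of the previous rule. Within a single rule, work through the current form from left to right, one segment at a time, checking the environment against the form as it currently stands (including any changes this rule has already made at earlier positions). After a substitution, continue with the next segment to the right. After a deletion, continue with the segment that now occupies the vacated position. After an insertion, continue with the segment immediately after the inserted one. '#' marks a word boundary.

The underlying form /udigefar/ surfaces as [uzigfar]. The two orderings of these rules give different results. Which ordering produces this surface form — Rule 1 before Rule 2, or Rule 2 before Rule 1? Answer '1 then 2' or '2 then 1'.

1 then 2

Order 1 then 2:
  1 Syncope: [udigefar] → [udigfar]
  2 Intervocalic Lenition: [udigfar] → [uzigfar]
  result: [uzigfar]
Order 2 then 1:
  2 Intervocalic Lenition: [udigefar] → [uzihefar]
  1 Syncope: [uzihefar] → [uzihfar]
  result: [uzihfar]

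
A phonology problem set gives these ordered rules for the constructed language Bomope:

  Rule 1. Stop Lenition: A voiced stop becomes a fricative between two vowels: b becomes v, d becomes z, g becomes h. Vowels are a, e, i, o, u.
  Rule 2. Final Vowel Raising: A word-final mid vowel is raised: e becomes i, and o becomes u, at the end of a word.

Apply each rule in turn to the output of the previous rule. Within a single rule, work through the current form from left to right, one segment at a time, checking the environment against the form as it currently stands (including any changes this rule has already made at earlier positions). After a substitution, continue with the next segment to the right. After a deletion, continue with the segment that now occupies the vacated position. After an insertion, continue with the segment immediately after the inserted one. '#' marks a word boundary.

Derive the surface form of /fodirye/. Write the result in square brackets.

Rule 1 Stop Lenition: [fodirye] → [fozirye]
Rule 2 Final Vowel Raising: [fozirye] → [foziryi]

[foziryi]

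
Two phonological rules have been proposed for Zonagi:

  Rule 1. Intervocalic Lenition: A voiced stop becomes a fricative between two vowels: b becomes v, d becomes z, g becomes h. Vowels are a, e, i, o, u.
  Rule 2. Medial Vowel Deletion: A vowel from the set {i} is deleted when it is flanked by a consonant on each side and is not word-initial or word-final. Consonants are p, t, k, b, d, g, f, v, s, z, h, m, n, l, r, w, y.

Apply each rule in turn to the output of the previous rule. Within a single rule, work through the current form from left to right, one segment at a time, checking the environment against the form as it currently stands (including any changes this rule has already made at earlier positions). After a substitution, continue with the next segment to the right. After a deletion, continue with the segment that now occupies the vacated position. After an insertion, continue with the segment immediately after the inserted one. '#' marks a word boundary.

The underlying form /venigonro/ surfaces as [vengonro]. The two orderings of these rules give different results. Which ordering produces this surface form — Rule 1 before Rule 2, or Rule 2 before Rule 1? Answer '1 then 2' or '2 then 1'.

Order 1 then 2:
  1 Intervocalic Lenition: [venigonro] → [venihonro]
  2 Medial Vowel Deletion: [venihonro] → [venhonro]
  result: [venhonro]
Order 2 then 1:
  2 Medial Vowel Deletion: [venigonro] → [vengonro]
  1 Intervocalic Lenition: no change — [vengonro]
  result: [vengonro]

2 then 1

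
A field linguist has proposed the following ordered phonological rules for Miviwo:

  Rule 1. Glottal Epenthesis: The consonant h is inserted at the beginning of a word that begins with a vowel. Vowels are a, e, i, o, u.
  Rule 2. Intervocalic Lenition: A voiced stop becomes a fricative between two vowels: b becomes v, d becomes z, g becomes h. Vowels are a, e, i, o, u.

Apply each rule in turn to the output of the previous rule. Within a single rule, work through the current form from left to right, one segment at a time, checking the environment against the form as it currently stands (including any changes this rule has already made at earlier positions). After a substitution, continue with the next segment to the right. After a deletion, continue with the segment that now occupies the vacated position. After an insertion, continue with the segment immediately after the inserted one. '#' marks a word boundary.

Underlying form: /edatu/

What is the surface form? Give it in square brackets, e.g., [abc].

Rule 1 Glottal Epenthesis: [edatu] → [hedatu]
Rule 2 Intervocalic Lenition: [hedatu] → [hezatu]

[hezatu]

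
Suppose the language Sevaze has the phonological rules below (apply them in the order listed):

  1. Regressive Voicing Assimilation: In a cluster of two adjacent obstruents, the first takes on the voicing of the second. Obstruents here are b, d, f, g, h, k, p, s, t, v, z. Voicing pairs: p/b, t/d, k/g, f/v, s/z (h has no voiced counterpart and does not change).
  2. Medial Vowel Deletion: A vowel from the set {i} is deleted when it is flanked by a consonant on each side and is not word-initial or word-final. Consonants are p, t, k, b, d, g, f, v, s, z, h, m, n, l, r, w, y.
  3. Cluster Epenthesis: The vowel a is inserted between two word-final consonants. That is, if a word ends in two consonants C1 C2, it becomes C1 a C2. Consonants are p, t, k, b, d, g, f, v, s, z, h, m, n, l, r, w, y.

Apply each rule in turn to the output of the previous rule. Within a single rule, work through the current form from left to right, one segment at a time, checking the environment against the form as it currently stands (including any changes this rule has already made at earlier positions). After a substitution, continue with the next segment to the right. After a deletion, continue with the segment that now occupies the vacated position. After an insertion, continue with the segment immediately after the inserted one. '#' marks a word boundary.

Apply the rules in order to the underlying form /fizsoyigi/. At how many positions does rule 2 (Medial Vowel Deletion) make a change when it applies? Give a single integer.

1 Regressive Voicing Assimilation: [fizsoyigi] → [fissoyigi]
2 Medial Vowel Deletion: [fissoyigi] → [fssoygi]
3 Cluster Epenthesis: no change — [fssoygi]
Rule 2 changed 2 position(s).

2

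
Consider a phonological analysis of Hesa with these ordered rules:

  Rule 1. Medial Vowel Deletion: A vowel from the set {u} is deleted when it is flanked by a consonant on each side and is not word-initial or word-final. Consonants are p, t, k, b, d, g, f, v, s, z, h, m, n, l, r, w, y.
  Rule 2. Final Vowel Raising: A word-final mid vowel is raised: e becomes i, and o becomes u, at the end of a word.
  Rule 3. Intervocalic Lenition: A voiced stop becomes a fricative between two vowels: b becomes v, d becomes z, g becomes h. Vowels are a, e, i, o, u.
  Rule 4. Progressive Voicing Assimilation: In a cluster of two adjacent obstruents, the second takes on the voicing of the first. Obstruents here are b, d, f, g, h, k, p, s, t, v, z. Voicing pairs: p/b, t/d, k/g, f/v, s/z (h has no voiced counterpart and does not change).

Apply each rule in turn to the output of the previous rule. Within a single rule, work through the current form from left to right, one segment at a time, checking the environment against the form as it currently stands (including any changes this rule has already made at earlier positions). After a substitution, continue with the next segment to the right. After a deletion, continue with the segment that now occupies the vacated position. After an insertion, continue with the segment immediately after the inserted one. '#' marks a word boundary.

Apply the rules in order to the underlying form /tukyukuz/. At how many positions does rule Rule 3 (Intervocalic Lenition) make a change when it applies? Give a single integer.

0

Rule 1 Medial Vowel Deletion: [tukyukuz] → [tkykz]
Rule 2 Final Vowel Raising: no change — [tkykz]
Rule 3 Intervocalic Lenition: no change — [tkykz]
Rule 4 Progressive Voicing Assimilation: [tkykz] → [tkyks]
Rule Rule 3 changed 0 position(s).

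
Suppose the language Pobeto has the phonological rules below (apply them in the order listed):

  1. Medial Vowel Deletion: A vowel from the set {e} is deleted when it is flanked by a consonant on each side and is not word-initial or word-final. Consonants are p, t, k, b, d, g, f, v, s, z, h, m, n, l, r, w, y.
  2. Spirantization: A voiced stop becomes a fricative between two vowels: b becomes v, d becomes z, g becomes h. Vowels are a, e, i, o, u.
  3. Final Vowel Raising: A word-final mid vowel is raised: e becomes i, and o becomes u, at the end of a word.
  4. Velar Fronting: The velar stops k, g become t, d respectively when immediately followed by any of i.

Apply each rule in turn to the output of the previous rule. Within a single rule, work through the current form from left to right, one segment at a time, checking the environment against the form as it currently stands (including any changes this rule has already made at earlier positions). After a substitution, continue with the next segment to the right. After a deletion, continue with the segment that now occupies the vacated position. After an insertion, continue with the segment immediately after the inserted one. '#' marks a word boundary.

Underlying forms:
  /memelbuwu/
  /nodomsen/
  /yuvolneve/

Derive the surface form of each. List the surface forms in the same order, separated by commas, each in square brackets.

[mmlbuwu], [nozomsn], [yuvolnvi]

/memelbuwu/:
  1 Medial Vowel Deletion: [memelbuwu] → [mmlbuwu]
  2 Spirantization: no change — [mmlbuwu]
  3 Final Vowel Raising: no change — [mmlbuwu]
  4 Velar Fronting: no change — [mmlbuwu]
/nodomsen/:
  1 Medial Vowel Deletion: [nodomsen] → [nodomsn]
  2 Spirantization: [nodomsn] → [nozomsn]
  3 Final Vowel Raising: no change — [nozomsn]
  4 Velar Fronting: no change — [nozomsn]
/yuvolneve/:
  1 Medial Vowel Deletion: [yuvolneve] → [yuvolnve]
  2 Spirantization: no change — [yuvolnve]
  3 Final Vowel Raising: [yuvolnve] → [yuvolnvi]
  4 Velar Fronting: no change — [yuvolnvi]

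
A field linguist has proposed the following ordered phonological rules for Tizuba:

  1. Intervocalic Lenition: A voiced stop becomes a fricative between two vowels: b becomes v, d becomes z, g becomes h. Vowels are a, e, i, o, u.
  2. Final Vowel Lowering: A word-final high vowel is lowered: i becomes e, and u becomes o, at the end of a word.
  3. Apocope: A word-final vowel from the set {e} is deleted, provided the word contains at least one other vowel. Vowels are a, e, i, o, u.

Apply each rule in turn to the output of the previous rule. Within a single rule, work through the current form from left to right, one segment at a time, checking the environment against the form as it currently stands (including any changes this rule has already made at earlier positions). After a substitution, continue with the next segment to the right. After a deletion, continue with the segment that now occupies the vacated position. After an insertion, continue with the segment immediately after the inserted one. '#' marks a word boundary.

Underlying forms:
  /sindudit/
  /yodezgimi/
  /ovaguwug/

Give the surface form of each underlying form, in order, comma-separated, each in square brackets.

/sindudit/:
  1 Intervocalic Lenition: [sindudit] → [sinduzit]
  2 Final Vowel Lowering: no change — [sinduzit]
  3 Apocope: no change — [sinduzit]
/yodezgimi/:
  1 Intervocalic Lenition: [yodezgimi] → [yozezgimi]
  2 Final Vowel Lowering: [yozezgimi] → [yozezgime]
  3 Apocope: [yozezgime] → [yozezgim]
/ovaguwug/:
  1 Intervocalic Lenition: [ovaguwug] → [ovahuwug]
  2 Final Vowel Lowering: no change — [ovahuwug]
  3 Apocope: no change — [ovahuwug]

[sinduzit], [yozezgim], [ovahuwug]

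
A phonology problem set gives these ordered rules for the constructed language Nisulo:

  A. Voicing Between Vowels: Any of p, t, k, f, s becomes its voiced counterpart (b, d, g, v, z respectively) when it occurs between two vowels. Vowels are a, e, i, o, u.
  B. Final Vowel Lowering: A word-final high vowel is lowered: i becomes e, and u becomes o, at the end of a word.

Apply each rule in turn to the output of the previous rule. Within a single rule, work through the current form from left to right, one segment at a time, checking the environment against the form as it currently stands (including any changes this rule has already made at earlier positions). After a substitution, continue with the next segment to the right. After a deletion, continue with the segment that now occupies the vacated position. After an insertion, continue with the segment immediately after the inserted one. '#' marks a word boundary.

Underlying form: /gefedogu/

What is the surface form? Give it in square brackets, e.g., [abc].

A Voicing Between Vowels: [gefedogu] → [gevedogu]
B Final Vowel Lowering: [gevedogu] → [gevedogo]

[gevedogo]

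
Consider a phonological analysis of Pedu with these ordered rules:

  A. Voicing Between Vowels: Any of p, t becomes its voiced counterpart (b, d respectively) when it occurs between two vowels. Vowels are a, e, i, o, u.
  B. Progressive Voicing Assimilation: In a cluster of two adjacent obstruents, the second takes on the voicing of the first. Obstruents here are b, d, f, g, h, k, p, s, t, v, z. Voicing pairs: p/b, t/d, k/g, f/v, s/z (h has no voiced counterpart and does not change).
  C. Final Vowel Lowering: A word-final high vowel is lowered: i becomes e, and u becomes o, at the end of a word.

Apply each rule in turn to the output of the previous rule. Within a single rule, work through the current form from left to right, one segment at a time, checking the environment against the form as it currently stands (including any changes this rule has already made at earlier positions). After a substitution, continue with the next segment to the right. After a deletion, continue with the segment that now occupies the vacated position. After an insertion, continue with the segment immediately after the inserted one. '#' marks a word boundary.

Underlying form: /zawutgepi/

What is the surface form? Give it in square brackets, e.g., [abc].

[zawutkebe]

A Voicing Between Vowels: [zawutgepi] → [zawutgebi]
B Progressive Voicing Assimilation: [zawutgebi] → [zawutkebi]
C Final Vowel Lowering: [zawutkebi] → [zawutkebe]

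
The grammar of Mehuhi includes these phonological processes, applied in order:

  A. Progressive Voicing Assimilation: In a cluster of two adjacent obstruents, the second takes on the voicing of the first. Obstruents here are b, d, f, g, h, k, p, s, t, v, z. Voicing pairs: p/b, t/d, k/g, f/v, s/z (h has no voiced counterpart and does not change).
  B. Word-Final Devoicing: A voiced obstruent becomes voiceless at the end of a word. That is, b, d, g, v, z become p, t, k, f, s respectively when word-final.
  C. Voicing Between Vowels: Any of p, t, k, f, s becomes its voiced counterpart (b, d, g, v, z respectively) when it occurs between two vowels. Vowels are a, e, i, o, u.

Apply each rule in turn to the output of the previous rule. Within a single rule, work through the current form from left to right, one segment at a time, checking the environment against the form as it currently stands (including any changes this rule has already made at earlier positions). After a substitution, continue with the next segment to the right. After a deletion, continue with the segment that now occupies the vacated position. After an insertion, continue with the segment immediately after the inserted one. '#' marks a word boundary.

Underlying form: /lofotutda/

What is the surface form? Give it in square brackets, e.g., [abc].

[lovodutta]

A Progressive Voicing Assimilation: [lofotutda] → [lofotutta]
B Word-Final Devoicing: no change — [lofotutta]
C Voicing Between Vowels: [lofotutta] → [lovodutta]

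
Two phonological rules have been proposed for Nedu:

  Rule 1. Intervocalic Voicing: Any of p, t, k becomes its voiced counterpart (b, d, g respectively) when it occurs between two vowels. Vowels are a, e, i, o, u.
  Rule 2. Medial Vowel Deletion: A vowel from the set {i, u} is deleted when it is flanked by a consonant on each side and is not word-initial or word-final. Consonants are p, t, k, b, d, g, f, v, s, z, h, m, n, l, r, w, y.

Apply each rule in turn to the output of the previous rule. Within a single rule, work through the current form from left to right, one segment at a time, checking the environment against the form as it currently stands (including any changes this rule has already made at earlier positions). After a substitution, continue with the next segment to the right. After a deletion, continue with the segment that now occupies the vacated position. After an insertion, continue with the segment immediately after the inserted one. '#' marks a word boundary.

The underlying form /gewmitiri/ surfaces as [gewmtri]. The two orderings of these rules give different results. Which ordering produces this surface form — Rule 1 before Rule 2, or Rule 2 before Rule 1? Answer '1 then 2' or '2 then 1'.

2 then 1

Order 1 then 2:
  1 Intervocalic Voicing: [gewmitiri] → [gewmidiri]
  2 Medial Vowel Deletion: [gewmidiri] → [gewmdri]
  result: [gewmdri]
Order 2 then 1:
  2 Medial Vowel Deletion: [gewmitiri] → [gewmtri]
  1 Intervocalic Voicing: no change — [gewmtri]
  result: [gewmtri]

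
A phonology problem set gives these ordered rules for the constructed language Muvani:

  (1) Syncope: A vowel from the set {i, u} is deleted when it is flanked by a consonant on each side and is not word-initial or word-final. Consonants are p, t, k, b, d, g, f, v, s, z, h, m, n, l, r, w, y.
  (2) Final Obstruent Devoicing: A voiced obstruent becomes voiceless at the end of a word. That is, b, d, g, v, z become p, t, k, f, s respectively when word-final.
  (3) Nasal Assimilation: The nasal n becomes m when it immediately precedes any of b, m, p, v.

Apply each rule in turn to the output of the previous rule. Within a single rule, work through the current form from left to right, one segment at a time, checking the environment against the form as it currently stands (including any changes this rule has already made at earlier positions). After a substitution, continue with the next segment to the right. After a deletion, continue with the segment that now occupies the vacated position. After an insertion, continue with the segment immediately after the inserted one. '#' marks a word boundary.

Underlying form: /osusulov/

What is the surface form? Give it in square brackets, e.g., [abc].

(1) Syncope: [osusulov] → [osslov]
(2) Final Obstruent Devoicing: [osslov] → [osslof]
(3) Nasal Assimilation: no change — [osslof]

[osslof]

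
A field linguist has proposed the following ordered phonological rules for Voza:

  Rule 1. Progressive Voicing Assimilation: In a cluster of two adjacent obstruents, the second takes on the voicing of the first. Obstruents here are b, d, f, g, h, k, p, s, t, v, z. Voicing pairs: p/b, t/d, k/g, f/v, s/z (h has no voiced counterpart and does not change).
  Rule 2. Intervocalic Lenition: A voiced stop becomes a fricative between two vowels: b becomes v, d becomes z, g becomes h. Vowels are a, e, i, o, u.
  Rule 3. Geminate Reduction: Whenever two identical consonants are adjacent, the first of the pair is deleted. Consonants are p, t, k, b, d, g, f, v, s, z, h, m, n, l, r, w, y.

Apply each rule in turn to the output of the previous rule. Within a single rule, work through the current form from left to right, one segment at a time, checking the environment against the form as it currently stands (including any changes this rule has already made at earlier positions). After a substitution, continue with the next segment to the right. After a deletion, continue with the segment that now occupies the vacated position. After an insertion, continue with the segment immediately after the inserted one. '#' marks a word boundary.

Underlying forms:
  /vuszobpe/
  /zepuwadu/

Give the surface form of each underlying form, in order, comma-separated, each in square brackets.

/vuszobpe/:
  Rule 1 Progressive Voicing Assimilation: [vuszobpe] → [vussobbe]
  Rule 2 Intervocalic Lenition: no change — [vussobbe]
  Rule 3 Geminate Reduction: [vussobbe] → [vusobe]
/zepuwadu/:
  Rule 1 Progressive Voicing Assimilation: no change — [zepuwadu]
  Rule 2 Intervocalic Lenition: [zepuwadu] → [zepuwazu]
  Rule 3 Geminate Reduction: no change — [zepuwazu]

[vusobe], [zepuwazu]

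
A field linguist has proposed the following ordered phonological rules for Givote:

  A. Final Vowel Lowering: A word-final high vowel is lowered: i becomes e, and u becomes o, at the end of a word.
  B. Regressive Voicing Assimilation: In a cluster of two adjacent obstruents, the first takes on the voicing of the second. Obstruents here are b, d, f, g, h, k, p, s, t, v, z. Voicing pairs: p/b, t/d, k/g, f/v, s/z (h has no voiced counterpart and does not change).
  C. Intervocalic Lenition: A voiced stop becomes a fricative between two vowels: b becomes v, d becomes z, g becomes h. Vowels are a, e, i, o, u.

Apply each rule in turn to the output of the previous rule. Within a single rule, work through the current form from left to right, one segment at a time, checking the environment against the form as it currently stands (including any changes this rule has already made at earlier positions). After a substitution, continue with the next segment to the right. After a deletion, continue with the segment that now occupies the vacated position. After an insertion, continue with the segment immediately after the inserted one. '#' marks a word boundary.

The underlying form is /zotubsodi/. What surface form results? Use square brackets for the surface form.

A Final Vowel Lowering: [zotubsodi] → [zotubsode]
B Regressive Voicing Assimilation: [zotubsode] → [zotupsode]
C Intervocalic Lenition: [zotupsode] → [zotupsoze]

[zotupsoze]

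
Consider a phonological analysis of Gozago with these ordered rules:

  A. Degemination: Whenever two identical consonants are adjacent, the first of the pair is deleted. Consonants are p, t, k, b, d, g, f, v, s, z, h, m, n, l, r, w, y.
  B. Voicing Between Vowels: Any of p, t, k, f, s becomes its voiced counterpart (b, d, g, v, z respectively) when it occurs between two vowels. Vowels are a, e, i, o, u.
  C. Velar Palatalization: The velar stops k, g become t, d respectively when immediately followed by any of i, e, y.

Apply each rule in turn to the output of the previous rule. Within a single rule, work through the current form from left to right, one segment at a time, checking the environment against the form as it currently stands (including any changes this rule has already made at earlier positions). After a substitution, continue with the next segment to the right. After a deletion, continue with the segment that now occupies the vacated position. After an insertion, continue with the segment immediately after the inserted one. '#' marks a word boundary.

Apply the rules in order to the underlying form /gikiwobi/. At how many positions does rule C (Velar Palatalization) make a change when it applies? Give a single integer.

A Degemination: no change — [gikiwobi]
B Voicing Between Vowels: [gikiwobi] → [gigiwobi]
C Velar Palatalization: [gigiwobi] → [didiwobi]
Rule C changed 2 position(s).

2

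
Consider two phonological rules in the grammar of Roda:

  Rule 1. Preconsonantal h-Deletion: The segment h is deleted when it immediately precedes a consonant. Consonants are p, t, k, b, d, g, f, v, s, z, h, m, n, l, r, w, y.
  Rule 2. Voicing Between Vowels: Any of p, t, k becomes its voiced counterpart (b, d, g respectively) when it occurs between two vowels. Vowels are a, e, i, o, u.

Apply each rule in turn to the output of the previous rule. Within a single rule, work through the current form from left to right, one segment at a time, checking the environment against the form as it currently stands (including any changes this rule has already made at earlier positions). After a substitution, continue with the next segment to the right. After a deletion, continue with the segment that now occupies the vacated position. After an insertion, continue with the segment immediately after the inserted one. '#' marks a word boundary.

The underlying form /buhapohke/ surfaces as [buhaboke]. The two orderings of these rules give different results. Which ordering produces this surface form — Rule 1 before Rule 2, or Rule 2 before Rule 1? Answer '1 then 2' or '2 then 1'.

Order 1 then 2:
  1 Preconsonantal h-Deletion: [buhapohke] → [buhapoke]
  2 Voicing Between Vowels: [buhapoke] → [buhaboge]
  result: [buhaboge]
Order 2 then 1:
  2 Voicing Between Vowels: [buhapohke] → [buhabohke]
  1 Preconsonantal h-Deletion: [buhabohke] → [buhaboke]
  result: [buhaboke]

2 then 1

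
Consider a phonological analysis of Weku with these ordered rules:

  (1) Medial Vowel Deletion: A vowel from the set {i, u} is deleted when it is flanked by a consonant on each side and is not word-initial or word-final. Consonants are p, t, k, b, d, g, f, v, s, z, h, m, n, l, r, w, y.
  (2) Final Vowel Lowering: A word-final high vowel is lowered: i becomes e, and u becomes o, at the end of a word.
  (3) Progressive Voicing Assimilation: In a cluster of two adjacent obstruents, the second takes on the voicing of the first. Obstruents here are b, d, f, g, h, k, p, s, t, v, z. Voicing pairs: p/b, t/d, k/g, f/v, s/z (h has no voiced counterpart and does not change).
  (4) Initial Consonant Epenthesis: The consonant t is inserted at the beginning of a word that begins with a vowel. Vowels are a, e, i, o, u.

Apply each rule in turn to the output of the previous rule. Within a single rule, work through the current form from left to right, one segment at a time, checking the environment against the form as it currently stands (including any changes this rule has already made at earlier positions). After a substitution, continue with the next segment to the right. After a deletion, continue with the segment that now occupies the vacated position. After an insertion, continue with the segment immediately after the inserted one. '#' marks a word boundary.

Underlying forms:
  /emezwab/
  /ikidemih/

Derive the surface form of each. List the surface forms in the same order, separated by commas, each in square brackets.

/emezwab/:
  (1) Medial Vowel Deletion: no change — [emezwab]
  (2) Final Vowel Lowering: no change — [emezwab]
  (3) Progressive Voicing Assimilation: no change — [emezwab]
  (4) Initial Consonant Epenthesis: [emezwab] → [temezwab]
/ikidemih/:
  (1) Medial Vowel Deletion: [ikidemih] → [ikdemh]
  (2) Final Vowel Lowering: no change — [ikdemh]
  (3) Progressive Voicing Assimilation: [ikdemh] → [iktemh]
  (4) Initial Consonant Epenthesis: [iktemh] → [tiktemh]

[temezwab], [tiktemh]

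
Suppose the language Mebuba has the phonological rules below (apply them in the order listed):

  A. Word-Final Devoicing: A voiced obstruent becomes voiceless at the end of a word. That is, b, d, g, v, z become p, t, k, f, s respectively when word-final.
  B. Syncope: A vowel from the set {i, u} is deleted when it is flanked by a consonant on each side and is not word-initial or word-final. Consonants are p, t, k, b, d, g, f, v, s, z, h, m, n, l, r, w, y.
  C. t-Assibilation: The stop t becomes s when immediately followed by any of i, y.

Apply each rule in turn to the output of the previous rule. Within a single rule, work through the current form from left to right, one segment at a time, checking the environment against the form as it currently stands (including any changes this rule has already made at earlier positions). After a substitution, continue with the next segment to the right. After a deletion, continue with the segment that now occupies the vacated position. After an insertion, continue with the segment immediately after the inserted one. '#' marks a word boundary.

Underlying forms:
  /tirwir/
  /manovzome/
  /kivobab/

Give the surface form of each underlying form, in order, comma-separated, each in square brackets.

[trwr], [manovzome], [kvobap]

/tirwir/:
  A Word-Final Devoicing: no change — [tirwir]
  B Syncope: [tirwir] → [trwr]
  C t-Assibilation: no change — [trwr]
/manovzome/:
  A Word-Final Devoicing: no change — [manovzome]
  B Syncope: no change — [manovzome]
  C t-Assibilation: no change — [manovzome]
/kivobab/:
  A Word-Final Devoicing: [kivobab] → [kivobap]
  B Syncope: [kivobap] → [kvobap]
  C t-Assibilation: no change — [kvobap]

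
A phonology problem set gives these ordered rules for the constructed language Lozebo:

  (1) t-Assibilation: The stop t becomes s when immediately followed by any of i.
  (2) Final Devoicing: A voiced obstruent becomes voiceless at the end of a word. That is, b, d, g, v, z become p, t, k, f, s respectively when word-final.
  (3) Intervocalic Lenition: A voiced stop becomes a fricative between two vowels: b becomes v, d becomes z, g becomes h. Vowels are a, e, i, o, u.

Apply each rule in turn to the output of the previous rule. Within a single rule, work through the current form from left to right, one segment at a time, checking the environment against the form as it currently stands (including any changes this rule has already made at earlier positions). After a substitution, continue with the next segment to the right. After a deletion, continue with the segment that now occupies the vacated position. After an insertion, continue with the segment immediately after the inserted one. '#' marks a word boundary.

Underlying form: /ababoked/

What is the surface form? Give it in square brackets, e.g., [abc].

[avavoket]

(1) t-Assibilation: no change — [ababoked]
(2) Final Devoicing: [ababoked] → [ababoket]
(3) Intervocalic Lenition: [ababoket] → [avavoket]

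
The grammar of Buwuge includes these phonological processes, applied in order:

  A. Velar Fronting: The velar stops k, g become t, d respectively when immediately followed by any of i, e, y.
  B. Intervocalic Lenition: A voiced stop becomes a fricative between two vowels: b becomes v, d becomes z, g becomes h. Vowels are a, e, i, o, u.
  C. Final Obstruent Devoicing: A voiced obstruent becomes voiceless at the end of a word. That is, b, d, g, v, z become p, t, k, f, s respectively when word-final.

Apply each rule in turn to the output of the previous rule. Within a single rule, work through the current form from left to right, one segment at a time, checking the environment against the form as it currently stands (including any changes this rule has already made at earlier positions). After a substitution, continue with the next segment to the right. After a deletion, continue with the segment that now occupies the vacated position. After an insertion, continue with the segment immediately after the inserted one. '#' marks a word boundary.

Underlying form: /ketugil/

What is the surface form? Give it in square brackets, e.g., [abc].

A Velar Fronting: [ketugil] → [tetudil]
B Intervocalic Lenition: [tetudil] → [tetuzil]
C Final Obstruent Devoicing: no change — [tetuzil]

[tetuzil]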